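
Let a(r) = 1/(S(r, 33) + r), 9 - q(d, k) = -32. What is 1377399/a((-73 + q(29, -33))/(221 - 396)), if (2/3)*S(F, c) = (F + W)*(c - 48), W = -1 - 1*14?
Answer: 160809955851/350 ≈ 4.5946e+8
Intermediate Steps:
W = -15 (W = -1 - 14 = -15)
q(d, k) = 41 (q(d, k) = 9 - 1*(-32) = 9 + 32 = 41)
S(F, c) = 3*(-48 + c)*(-15 + F)/2 (S(F, c) = 3*((F - 15)*(c - 48))/2 = 3*((-15 + F)*(-48 + c))/2 = 3*((-48 + c)*(-15 + F))/2 = 3*(-48 + c)*(-15 + F)/2)
a(r) = 1/(675/2 - 43*r/2) (a(r) = 1/((1080 - 72*r - 45/2*33 + (3/2)*r*33) + r) = 1/((1080 - 72*r - 1485/2 + 99*r/2) + r) = 1/((675/2 - 45*r/2) + r) = 1/(675/2 - 43*r/2))
1377399/a((-73 + q(29, -33))/(221 - 396)) = 1377399/((2/(675 - 43*(-73 + 41)/(221 - 396)))) = 1377399/((2/(675 - (-1376)/(-175)))) = 1377399/((2/(675 - (-1376)*(-1)/175))) = 1377399/((2/(675 - 43*32/175))) = 1377399/((2/(675 - 1376/175))) = 1377399/((2/(116749/175))) = 1377399/((2*(175/116749))) = 1377399/(350/116749) = 1377399*(116749/350) = 160809955851/350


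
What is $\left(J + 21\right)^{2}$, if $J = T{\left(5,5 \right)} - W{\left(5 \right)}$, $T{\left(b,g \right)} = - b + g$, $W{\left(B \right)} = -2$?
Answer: $529$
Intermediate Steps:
$T{\left(b,g \right)} = g - b$
$J = 2$ ($J = \left(5 - 5\right) - -2 = \left(5 - 5\right) + 2 = 0 + 2 = 2$)
$\left(J + 21\right)^{2} = \left(2 + 21\right)^{2} = 23^{2} = 529$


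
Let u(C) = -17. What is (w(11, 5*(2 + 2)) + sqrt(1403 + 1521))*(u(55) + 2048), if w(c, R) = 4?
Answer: 8124 + 4062*sqrt(731) ≈ 1.1795e+5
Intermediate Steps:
(w(11, 5*(2 + 2)) + sqrt(1403 + 1521))*(u(55) + 2048) = (4 + sqrt(1403 + 1521))*(-17 + 2048) = (4 + sqrt(2924))*2031 = (4 + 2*sqrt(731))*2031 = 8124 + 4062*sqrt(731)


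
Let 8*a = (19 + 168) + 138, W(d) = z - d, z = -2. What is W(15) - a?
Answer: -461/8 ≈ -57.625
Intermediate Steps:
W(d) = -2 - d
a = 325/8 (a = ((19 + 168) + 138)/8 = (187 + 138)/8 = (1/8)*325 = 325/8 ≈ 40.625)
W(15) - a = (-2 - 1*15) - 1*325/8 = (-2 - 15) - 325/8 = -17 - 325/8 = -461/8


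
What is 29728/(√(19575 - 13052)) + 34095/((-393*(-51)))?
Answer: 11365/6681 + 29728*√6523/6523 ≈ 369.78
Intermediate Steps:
29728/(√(19575 - 13052)) + 34095/((-393*(-51))) = 29728/(√6523) + 34095/20043 = 29728*(√6523/6523) + 34095*(1/20043) = 29728*√6523/6523 + 11365/6681 = 11365/6681 + 29728*√6523/6523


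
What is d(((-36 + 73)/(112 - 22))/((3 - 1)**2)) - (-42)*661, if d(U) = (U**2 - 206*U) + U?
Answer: 3595225969/129600 ≈ 27741.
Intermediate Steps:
d(U) = U**2 - 205*U
d(((-36 + 73)/(112 - 22))/((3 - 1)**2)) - (-42)*661 = (((-36 + 73)/(112 - 22))/((3 - 1)**2))*(-205 + ((-36 + 73)/(112 - 22))/((3 - 1)**2)) - (-42)*661 = ((37/90)/(2**2))*(-205 + (37/90)/(2**2)) - 1*(-27762) = ((37*(1/90))/4)*(-205 + (37*(1/90))/4) + 27762 = ((37/90)*(1/4))*(-205 + (37/90)*(1/4)) + 27762 = 37*(-205 + 37/360)/360 + 27762 = (37/360)*(-73763/360) + 27762 = -2729231/129600 + 27762 = 3595225969/129600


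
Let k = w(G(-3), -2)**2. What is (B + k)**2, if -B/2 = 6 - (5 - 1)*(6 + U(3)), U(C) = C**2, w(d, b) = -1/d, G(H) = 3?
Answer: 946729/81 ≈ 11688.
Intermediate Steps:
k = 1/9 (k = (-1/3)**2 = 1/9 ≈ 0.11111)
B = 108 (B = -2*(6 - (5 - 1)*(6 + 3**2)) = -2*(6 - 4*(6 + 9)) = -2*(6 - 4*15) = -2*(6 - 1*60) = -2*(6 - 60) = -2*(-54) = 108)
(B + k)**2 = (108 + 1/9)**2 = (973/9)**2 = 946729/81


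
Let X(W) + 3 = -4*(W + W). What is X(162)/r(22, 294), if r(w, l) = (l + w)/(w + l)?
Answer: -1299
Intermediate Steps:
X(W) = -3 - 8*W (X(W) = -3 - 4*(W + W) = -3 - 8*W)
r(w, l) = 1 (r(w, l) = (l + w)/(l + w) = 1)
X(162)/r(22, 294) = (-3 - 8*162)/1 = (-3 - 1296)*1 = -1299*1 = -1299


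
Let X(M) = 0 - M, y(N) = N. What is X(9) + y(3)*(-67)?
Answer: -210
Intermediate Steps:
X(M) = -M
X(9) + y(3)*(-67) = -1*9 + 3*(-67) = -9 - 201 = -210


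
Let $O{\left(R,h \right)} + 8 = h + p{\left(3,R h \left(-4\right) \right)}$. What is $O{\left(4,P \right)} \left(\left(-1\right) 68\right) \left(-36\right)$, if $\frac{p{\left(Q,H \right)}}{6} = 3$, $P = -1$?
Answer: $22032$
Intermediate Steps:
$p{\left(Q,H \right)} = 18$ ($p{\left(Q,H \right)} = 6 \cdot 3 = 18$)
$O{\left(R,h \right)} = 10 + h$ ($O{\left(R,h \right)} = -8 + \left(h + 18\right) = -8 + \left(18 + h\right) = 10 + h$)
$O{\left(4,P \right)} \left(\left(-1\right) 68\right) \left(-36\right) = \left(10 - 1\right) \left(\left(-1\right) 68\right) \left(-36\right) = 9 \left(-68\right) \left(-36\right) = \left(-612\right) \left(-36\right) = 22032$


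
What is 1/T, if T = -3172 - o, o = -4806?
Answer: 1/1634 ≈ 0.00061200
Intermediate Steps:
T = 1634 (T = -3172 - 1*(-4806) = -3172 + 4806 = 1634)
1/T = 1/1634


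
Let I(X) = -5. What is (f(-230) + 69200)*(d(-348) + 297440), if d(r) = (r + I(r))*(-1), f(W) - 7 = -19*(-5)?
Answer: 20637650486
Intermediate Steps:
f(W) = 102 (f(W) = 7 - 19*(-5) = 7 + 95 = 102)
d(r) = 5 - r (d(r) = (r - 5)*(-1) = (-5 + r)*(-1) = 5 - r)
(f(-230) + 69200)*(d(-348) + 297440) = (102 + 69200)*((5 - 1*(-348)) + 297440) = 69302*((5 + 348) + 297440) = 69302*(353 + 297440) = 69302*297793 = 20637650486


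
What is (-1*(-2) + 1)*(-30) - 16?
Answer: -106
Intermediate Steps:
(-1*(-2) + 1)*(-30) - 16 = (2 + 1)*(-30) - 16 = 3*(-30) - 16 = -90 - 16 = -106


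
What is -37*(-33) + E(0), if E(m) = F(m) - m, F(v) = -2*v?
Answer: 1221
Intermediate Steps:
E(m) = -3*m (E(m) = -2*m - m = -3*m)
-37*(-33) + E(0) = -37*(-33) - 3*0 = 1221 + 0 = 1221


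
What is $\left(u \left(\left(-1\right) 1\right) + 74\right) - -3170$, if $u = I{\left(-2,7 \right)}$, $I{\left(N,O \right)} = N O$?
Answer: $3258$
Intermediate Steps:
$u = -14$ ($u = \left(-2\right) 7 = -14$)
$\left(u \left(\left(-1\right) 1\right) + 74\right) - -3170 = \left(- 14 \left(\left(-1\right) 1\right) + 74\right) - -3170 = \left(\left(-14\right) \left(-1\right) + 74\right) + 3170 = \left(14 + 74\right) + 3170 = 88 + 3170 = 3258$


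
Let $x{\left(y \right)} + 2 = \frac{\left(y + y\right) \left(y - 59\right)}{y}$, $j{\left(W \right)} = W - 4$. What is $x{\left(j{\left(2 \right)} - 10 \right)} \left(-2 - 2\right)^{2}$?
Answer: $-2304$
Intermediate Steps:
$j{\left(W \right)} = -4 + W$ ($j{\left(W \right)} = W - 4 = -4 + W$)
$x{\left(y \right)} = -120 + 2 y$ ($x{\left(y \right)} = -2 + \frac{\left(y + y\right) \left(y - 59\right)}{y} = -2 + \frac{2 y \left(-59 + y\right)}{y} = -2 + \left(-118 + 2 y\right) = -120 + 2 y$)
$x{\left(j{\left(2 \right)} - 10 \right)} \left(-2 - 2\right)^{2} = \left(-120 + 2 \left(\left(-4 + 2\right) - 10\right)\right) \left(-2 - 2\right)^{2} = \left(-120 + 2 \left(-2 - 10\right)\right) \left(-4\right)^{2} = \left(-120 + 2 \left(-12\right)\right) 16 = \left(-120 - 24\right) 16 = \left(-144\right) 16 = -2304$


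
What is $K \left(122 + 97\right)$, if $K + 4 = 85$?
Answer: $17739$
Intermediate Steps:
$K = 81$ ($K = -4 + 85 = 81$)
$K \left(122 + 97\right) = 81 \left(122 + 97\right) = 81 \cdot 219 = 17739$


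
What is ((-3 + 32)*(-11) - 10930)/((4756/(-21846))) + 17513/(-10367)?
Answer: 1273780951595/24652726 ≈ 51669.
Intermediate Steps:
((-3 + 32)*(-11) - 10930)/((4756/(-21846))) + 17513/(-10367) = (29*(-11) - 10930)/((4756*(-1/21846))) + 17513*(-1/10367) = (-319 - 10930)/(-2378/10923) - 17513/10367 = -11249*(-10923/2378) - 17513/10367 = 122872827/2378 - 17513/10367 = 1273780951595/24652726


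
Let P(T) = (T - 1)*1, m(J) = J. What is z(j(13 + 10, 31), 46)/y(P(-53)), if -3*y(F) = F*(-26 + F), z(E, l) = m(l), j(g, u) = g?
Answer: -23/720 ≈ -0.031944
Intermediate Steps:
z(E, l) = l
P(T) = -1 + T (P(T) = (-1 + T)*1 = -1 + T)
y(F) = -F*(-26 + F)/3
z(j(13 + 10, 31), 46)/y(P(-53)) = 46/(((-1 - 53)*(26 - (-1 - 53))/3)) = 46/(((⅓)*(-54)*(26 - 1*(-54)))) = 46/(((⅓)*(-54)*(26 + 54))) = 46/(((⅓)*(-54)*80)) = 46/(-1440) = 46*(-1/1440) = -23/720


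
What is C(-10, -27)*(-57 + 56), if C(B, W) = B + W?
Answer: 37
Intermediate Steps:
C(-10, -27)*(-57 + 56) = (-10 - 27)*(-57 + 56) = -37*(-1) = 37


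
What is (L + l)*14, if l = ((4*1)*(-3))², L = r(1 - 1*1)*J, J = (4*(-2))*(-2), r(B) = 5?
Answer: 3136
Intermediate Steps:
J = 16 (J = -8*(-2) = 16)
L = 80 (L = 5*16 = 80)
l = 144 (l = (4*(-3))² = (-12)² = 144)
(L + l)*14 = (80 + 144)*14 = 224*14 = 3136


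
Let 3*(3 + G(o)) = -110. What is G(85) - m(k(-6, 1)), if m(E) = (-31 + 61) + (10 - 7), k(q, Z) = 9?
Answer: -218/3 ≈ -72.667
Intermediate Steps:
G(o) = -119/3 (G(o) = -3 + (⅓)*(-110) = -3 - 110/3 = -119/3)
m(E) = 33 (m(E) = 30 + 3 = 33)
G(85) - m(k(-6, 1)) = -119/3 - 1*33 = -119/3 - 33 = -218/3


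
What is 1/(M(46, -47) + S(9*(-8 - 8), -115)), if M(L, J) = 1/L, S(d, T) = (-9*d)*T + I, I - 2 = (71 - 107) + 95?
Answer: -46/6853033 ≈ -6.7124e-6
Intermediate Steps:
I = 61 (I = 2 + ((71 - 107) + 95) = 2 + (-36 + 95) = 2 + 59 = 61)
S(d, T) = 61 - 9*T*d (S(d, T) = (-9*d)*T + 61 = -9*T*d + 61 = 61 - 9*T*d)
1/(M(46, -47) + S(9*(-8 - 8), -115)) = 1/(1/46 + (61 - 9*(-115)*9*(-8 - 8))) = 1/(1/46 + (61 - 9*(-115)*9*(-16))) = 1/(1/46 + (61 - 9*(-115)*(-144))) = 1/(1/46 + (61 - 149040)) = 1/(1/46 - 148979) = 1/(-6853033/46) = -46/6853033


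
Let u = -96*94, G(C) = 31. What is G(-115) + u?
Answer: -8993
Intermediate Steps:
u = -9024
G(-115) + u = 31 - 9024 = -8993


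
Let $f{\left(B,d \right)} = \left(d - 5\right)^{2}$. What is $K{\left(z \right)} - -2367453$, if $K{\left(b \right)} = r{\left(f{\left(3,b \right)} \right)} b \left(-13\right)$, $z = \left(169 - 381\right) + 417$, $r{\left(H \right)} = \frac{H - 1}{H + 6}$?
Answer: $\frac{94605727383}{40006} \approx 2.3648 \cdot 10^{6}$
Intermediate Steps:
$f{\left(B,d \right)} = \left(-5 + d\right)^{2}$
$r{\left(H \right)} = \frac{-1 + H}{6 + H}$
$z = 205$ ($z = -212 + 417 = 205$)
$K{\left(b \right)} = - \frac{13 b \left(-1 + \left(-5 + b\right)^{2}\right)}{6 + \left(-5 + b\right)^{2}}$ ($K{\left(b \right)} = \frac{-1 + \left(-5 + b\right)^{2}}{6 + \left(-5 + b\right)^{2}} b \left(-13\right) = \frac{b \left(-1 + \left(-5 + b\right)^{2}\right)}{6 + \left(-5 + b\right)^{2}} \left(-13\right) = - \frac{13 b \left(-1 + \left(-5 + b\right)^{2}\right)}{6 + \left(-5 + b\right)^{2}}$)
$K{\left(z \right)} - -2367453 = \left(-13\right) 205 \frac{1}{6 + \left(-5 + 205\right)^{2}} \left(-1 + \left(-5 + 205\right)^{2}\right) - -2367453 = \left(-13\right) 205 \frac{1}{6 + 200^{2}} \left(-1 + 200^{2}\right) + 2367453 = \left(-13\right) 205 \frac{1}{6 + 40000} \left(-1 + 40000\right) + 2367453 = \left(-13\right) 205 \cdot \frac{1}{40006} \cdot 39999 + 2367453 = - \frac{106597335}{40006} + 2367453 = \frac{94605727383}{40006}$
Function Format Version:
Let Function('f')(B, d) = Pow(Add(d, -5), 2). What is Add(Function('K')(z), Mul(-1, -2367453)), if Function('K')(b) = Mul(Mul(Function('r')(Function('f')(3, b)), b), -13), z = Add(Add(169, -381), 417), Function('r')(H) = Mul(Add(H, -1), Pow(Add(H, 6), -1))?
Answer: Rational(94605727383, 40006) ≈ 2.3648e+6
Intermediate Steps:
Function('f')(B, d) = Pow(Add(-5, d), 2)
Function('r')(H) = Mul(Pow(Add(6, H), -1), Add(-1, H)) (Function('r')(H) = Mul(Add(-1, H), Pow(Add(6, H), -1)) = Mul(Pow(Add(6, H), -1), Add(-1, H)))
z = 205 (z = Add(-212, 417) = 205)
Function('K')(b) = Mul(-13, b, Pow(Add(6, Pow(Add(-5, b), 2)), -1), Add(-1, Pow(Add(-5, b), 2))) (Function('K')(b) = Mul(Mul(Mul(Pow(Add(6, Pow(Add(-5, b), 2)), -1), Add(-1, Pow(Add(-5, b), 2))), b), -13) = Mul(Mul(b, Pow(Add(6, Pow(Add(-5, b), 2)), -1), Add(-1, Pow(Add(-5, b), 2))), -13) = Mul(-13, b, Pow(Add(6, Pow(Add(-5, b), 2)), -1), Add(-1, Pow(Add(-5, b), 2))))
Add(Function('K')(z), Mul(-1, -2367453)) = Add(Mul(-13, 205, Pow(Add(6, Pow(Add(-5, 205), 2)), -1), Add(-1, Pow(Add(-5, 205), 2))), Mul(-1, -2367453)) = Add(Mul(-13, 205, Pow(Add(6, Pow(200, 2)), -1), Add(-1, Pow(200, 2))), 2367453) = Add(Mul(-13, 205, Pow(Add(6, 40000), -1), Add(-1, 40000)), 2367453) = Add(Mul(-13, 205, Pow(40006, -1), 39999), 2367453) = Add(Mul(-13, 205, Rational(1, 40006), 39999), 2367453) = Add(Rational(-106597335, 40006), 2367453) = Rational(94605727383, 40006)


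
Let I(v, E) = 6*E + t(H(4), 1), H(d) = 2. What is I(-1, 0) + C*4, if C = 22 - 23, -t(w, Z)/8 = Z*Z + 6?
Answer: -60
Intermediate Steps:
t(w, Z) = -48 - 8*Z² (t(w, Z) = -8*(Z*Z + 6) = -8*(Z² + 6) = -8*(6 + Z²) = -48 - 8*Z²)
I(v, E) = -56 + 6*E (I(v, E) = 6*E + (-48 - 8*1²) = 6*E + (-48 - 8*1) = 6*E + (-48 - 8) = 6*E - 56 = -56 + 6*E)
C = -1
I(-1, 0) + C*4 = (-56 + 6*0) - 1*4 = (-56 + 0) - 4 = -56 - 4 = -60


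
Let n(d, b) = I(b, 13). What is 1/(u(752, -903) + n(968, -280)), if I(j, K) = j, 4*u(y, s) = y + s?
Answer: -4/1271 ≈ -0.0031471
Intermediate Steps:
u(y, s) = s/4 + y/4 (u(y, s) = (y + s)/4 = (s + y)/4 = s/4 + y/4)
n(d, b) = b
1/(u(752, -903) + n(968, -280)) = 1/(((¼)*(-903) + (¼)*752) - 280) = 1/((-903/4 + 188) - 280) = 1/(-151/4 - 280) = 1/(-1271/4) = -4/1271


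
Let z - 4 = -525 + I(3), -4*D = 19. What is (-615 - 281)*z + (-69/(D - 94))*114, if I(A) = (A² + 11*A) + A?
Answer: 168497384/395 ≈ 4.2658e+5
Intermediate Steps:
D = -19/4 (D = -¼*19 = -19/4 ≈ -4.7500)
I(A) = A² + 12*A
z = -476 (z = 4 + (-525 + 3*(12 + 3)) = 4 + (-525 + 3*15) = 4 + (-525 + 45) = 4 - 480 = -476)
(-615 - 281)*z + (-69/(D - 94))*114 = (-615 - 281)*(-476) + (-69/(-19/4 - 94))*114 = -896*(-476) + (-69/(-395/4))*114 = 426496 - 4/395*(-69)*114 = 426496 + (276/395)*114 = 426496 + 31464/395 = 168497384/395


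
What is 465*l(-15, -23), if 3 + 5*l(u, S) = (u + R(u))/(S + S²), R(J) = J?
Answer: -71982/253 ≈ -284.51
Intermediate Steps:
l(u, S) = -⅗ + 2*u/(5*(S + S²)) (l(u, S) = -⅗ + ((u + u)/(S + S²))/5 = -⅗ + ((2*u)/(S + S²))/5 = -⅗ + (2*u/(S + S²))/5 = -⅗ + 2*u/(5*(S + S²)))
465*l(-15, -23) = 465*((⅕)*(-3*(-23) - 3*(-23)² + 2*(-15))/(-23*(1 - 23))) = 465*((⅕)*(-1/23)*(69 - 3*529 - 30)/(-22)) = 465*((⅕)*(-1/23)*(-1/22)*(69 - 1587 - 30)) = 465*((⅕)*(-1/23)*(-1/22)*(-1548)) = 465*(-774/1265) = -71982/253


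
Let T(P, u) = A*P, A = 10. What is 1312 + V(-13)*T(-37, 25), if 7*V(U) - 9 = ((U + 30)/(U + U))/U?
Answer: 140883/169 ≈ 833.63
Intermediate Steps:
T(P, u) = 10*P
V(U) = 9/7 + (30 + U)/(14*U²) (V(U) = 9/7 + (((U + 30)/(U + U))/U)/7 = 9/7 + (((30 + U)/((2*U)))/U)/7 = 9/7 + (((30 + U)*(1/(2*U)))/U)/7 = 9/7 + (((30 + U)/(2*U))/U)/7 = 9/7 + ((30 + U)/(2*U²))/7 = 9/7 + (30 + U)/(14*U²))
1312 + V(-13)*T(-37, 25) = 1312 + ((1/14)*(30 - 13 + 18*(-13)²)/(-13)²)*(10*(-37)) = 1312 + ((1/14)*(1/169)*(30 - 13 + 18*169))*(-370) = 1312 + ((1/14)*(1/169)*(30 - 13 + 3042))*(-370) = 1312 + ((1/14)*(1/169)*3059)*(-370) = 1312 + (437/338)*(-370) = 1312 - 80845/169 = 140883/169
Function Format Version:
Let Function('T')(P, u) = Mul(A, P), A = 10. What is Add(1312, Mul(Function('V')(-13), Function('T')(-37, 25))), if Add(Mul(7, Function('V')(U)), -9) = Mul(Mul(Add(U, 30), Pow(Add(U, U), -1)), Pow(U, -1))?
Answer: Rational(140883, 169) ≈ 833.63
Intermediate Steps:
Function('T')(P, u) = Mul(10, P)
Function('V')(U) = Add(Rational(9, 7), Mul(Rational(1, 14), Pow(U, -2), Add(30, U))) (Function('V')(U) = Add(Rational(9, 7), Mul(Rational(1, 7), Mul(Mul(Add(U, 30), Pow(Add(U, U), -1)), Pow(U, -1)))) = Add(Rational(9, 7), Mul(Rational(1, 7), Mul(Mul(Add(30, U), Pow(Mul(2, U), -1)), Pow(U, -1)))) = Add(Rational(9, 7), Mul(Rational(1, 7), Mul(Mul(Add(30, U), Mul(Rational(1, 2), Pow(U, -1))), Pow(U, -1)))) = Add(Rational(9, 7), Mul(Rational(1, 7), Mul(Mul(Rational(1, 2), Pow(U, -1), Add(30, U)), Pow(U, -1)))) = Add(Rational(9, 7), Mul(Rational(1, 7), Mul(Rational(1, 2), Pow(U, -2), Add(30, U)))) = Add(Rational(9, 7), Mul(Rational(1, 14), Pow(U, -2), Add(30, U))))
Add(1312, Mul(Function('V')(-13), Function('T')(-37, 25))) = Add(1312, Mul(Mul(Rational(1, 14), Pow(-13, -2), Add(30, -13, Mul(18, Pow(-13, 2)))), Mul(10, -37))) = Add(1312, Mul(Mul(Rational(1, 14), Rational(1, 169), Add(30, -13, Mul(18, 169))), -370)) = Add(1312, Mul(Mul(Rational(1, 14), Rational(1, 169), Add(30, -13, 3042)), -370)) = Add(1312, Mul(Mul(Rational(1, 14), Rational(1, 169), 3059), -370)) = Add(1312, Mul(Rational(437, 338), -370)) = Add(1312, Rational(-80845, 169)) = Rational(140883, 169)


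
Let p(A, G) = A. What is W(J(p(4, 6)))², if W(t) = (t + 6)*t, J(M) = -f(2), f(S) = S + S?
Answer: 64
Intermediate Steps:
f(S) = 2*S
J(M) = -4 (J(M) = -2*2 = -1*4 = -4)
W(t) = t*(6 + t) (W(t) = (6 + t)*t = t*(6 + t))
W(J(p(4, 6)))² = (-4*(6 - 4))² = (-4*2)² = (-8)² = 64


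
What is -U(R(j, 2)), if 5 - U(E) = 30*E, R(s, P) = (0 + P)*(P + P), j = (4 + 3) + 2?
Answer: 235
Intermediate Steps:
j = 9 (j = 7 + 2 = 9)
R(s, P) = 2*P**2 (R(s, P) = P*(2*P) = 2*P**2)
U(E) = 5 - 30*E
-U(R(j, 2)) = -(5 - 60*2**2) = -(5 - 60*4) = -(5 - 30*8) = -(5 - 240) = -1*(-235) = 235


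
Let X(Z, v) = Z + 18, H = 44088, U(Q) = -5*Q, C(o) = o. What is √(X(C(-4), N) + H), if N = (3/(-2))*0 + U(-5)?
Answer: √44102 ≈ 210.00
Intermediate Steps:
N = 25 (N = (3/(-2))*0 - 5*(-5) = (3*(-½))*0 + 25 = -3/2*0 + 25 = 0 + 25 = 25)
X(Z, v) = 18 + Z
√(X(C(-4), N) + H) = √((18 - 4) + 44088) = √(14 + 44088) = √44102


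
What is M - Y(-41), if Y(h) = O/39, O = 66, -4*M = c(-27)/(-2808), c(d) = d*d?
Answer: -677/416 ≈ -1.6274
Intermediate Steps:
c(d) = d²
M = 27/416 (M = -(-27)²/(4*(-2808)) = -729*(-1)/(4*2808) = -¼*(-27/104) = 27/416 ≈ 0.064904)
Y(h) = 22/13 (Y(h) = 66/39 = 66*(1/39) = 22/13)
M - Y(-41) = 27/416 - 1*22/13 = 27/416 - 22/13 = -677/416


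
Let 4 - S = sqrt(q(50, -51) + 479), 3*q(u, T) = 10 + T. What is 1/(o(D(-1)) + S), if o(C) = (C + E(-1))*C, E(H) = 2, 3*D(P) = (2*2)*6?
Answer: 63/4943 + sqrt(1047)/9886 ≈ 0.016018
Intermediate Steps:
D(P) = 8 (D(P) = ((2*2)*6)/3 = (4*6)/3 = (1/3)*24 = 8)
q(u, T) = 10/3 + T/3 (q(u, T) = (10 + T)/3 = 10/3 + T/3)
o(C) = C*(2 + C) (o(C) = (C + 2)*C = (2 + C)*C = C*(2 + C))
S = 4 - 2*sqrt(1047)/3 (S = 4 - sqrt((10/3 + (1/3)*(-51)) + 479) = 4 - sqrt((10/3 - 17) + 479) = 4 - sqrt(-41/3 + 479) = 4 - sqrt(1396/3) = 4 - 2*sqrt(1047)/3 ≈ -17.572)
1/(o(D(-1)) + S) = 1/(8*(2 + 8) + (4 - 2*sqrt(1047)/3)) = 1/(8*10 + (4 - 2*sqrt(1047)/3)) = 1/(80 + (4 - 2*sqrt(1047)/3)) = 1/(84 - 2*sqrt(1047)/3)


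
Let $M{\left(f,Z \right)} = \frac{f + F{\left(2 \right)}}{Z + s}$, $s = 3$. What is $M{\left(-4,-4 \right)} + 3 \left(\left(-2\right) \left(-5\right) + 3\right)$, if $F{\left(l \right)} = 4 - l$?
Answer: $41$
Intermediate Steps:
$M{\left(f,Z \right)} = \frac{2 + f}{3 + Z}$ ($M{\left(f,Z \right)} = \frac{f + \left(4 - 2\right)}{Z + 3} = \frac{f + \left(4 - 2\right)}{3 + Z} = \frac{f + 2}{3 + Z} = \frac{2 + f}{3 + Z}$)
$M{\left(-4,-4 \right)} + 3 \left(\left(-2\right) \left(-5\right) + 3\right) = \frac{2 - 4}{3 - 4} + 3 \left(\left(-2\right) \left(-5\right) + 3\right) = \frac{1}{-1} \left(-2\right) + 3 \left(10 + 3\right) = \left(-1\right) \left(-2\right) + 3 \cdot 13 = 2 + 39 = 41$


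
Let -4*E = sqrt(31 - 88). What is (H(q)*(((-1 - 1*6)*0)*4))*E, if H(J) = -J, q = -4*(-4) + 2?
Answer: 0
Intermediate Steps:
q = 18 (q = 16 + 2 = 18)
E = -I*sqrt(57)/4 (E = -sqrt(31 - 88)/4 = -I*sqrt(57)/4 ≈ -1.8875*I)
(H(q)*(((-1 - 1*6)*0)*4))*E = ((-1*18)*(((-1 - 1*6)*0)*4))*(-I*sqrt(57)/4) = (-18*(-1 - 6)*0*4)*(-I*sqrt(57)/4) = (-18*(-7*0)*4)*(-I*sqrt(57)/4) = (-0*4)*(-I*sqrt(57)/4) = (-18*0)*(-I*sqrt(57)/4) = 0*(-I*sqrt(57)/4) = 0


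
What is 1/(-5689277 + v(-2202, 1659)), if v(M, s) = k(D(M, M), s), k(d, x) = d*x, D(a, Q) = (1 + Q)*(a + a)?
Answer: 1/16075336159 ≈ 6.2207e-11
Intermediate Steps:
D(a, Q) = 2*a*(1 + Q) (D(a, Q) = (1 + Q)*(2*a) = 2*a*(1 + Q))
v(M, s) = 2*M*s*(1 + M) (v(M, s) = (2*M*(1 + M))*s = 2*M*s*(1 + M))
1/(-5689277 + v(-2202, 1659)) = 1/(-5689277 + 2*(-2202)*1659*(1 - 2202)) = 1/(-5689277 + 2*(-2202)*1659*(-2201)) = 1/(-5689277 + 16081025436) = 1/16075336159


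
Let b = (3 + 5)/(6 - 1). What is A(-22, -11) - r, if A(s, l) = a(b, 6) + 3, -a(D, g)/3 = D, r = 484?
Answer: -2429/5 ≈ -485.80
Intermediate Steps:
b = 8/5 ≈ 1.6000
a(D, g) = -3*D
A(s, l) = -9/5 (A(s, l) = -3*8/5 + 3 = -24/5 + 3 = -9/5)
A(-22, -11) - r = -9/5 - 1*484 = -9/5 - 484 = -2429/5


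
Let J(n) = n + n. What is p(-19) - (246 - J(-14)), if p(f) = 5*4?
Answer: -254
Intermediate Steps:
J(n) = 2*n
p(f) = 20
p(-19) - (246 - J(-14)) = 20 - (246 - 2*(-14)) = 20 - (246 - 1*(-28)) = 20 - (246 + 28) = 20 - 1*274 = 20 - 274 = -254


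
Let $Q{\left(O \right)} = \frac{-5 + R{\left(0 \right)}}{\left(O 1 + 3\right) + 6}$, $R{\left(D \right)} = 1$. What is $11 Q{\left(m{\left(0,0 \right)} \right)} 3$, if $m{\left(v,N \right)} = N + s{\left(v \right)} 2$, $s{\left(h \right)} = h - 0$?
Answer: $- \frac{44}{3} \approx -14.667$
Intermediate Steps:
$s{\left(h \right)} = h$ ($s{\left(h \right)} = h + 0 = h$)
$m{\left(v,N \right)} = N + 2 v$ ($m{\left(v,N \right)} = N + v 2 = N + 2 v$)
$Q{\left(O \right)} = - \frac{4}{9 + O}$ ($Q{\left(O \right)} = \frac{-5 + 1}{\left(O 1 + 3\right) + 6} = - \frac{4}{\left(O + 3\right) + 6} = - \frac{4}{\left(3 + O\right) + 6} = - \frac{4}{9 + O}$)
$11 Q{\left(m{\left(0,0 \right)} \right)} 3 = 11 \left(- \frac{4}{9 + \left(0 + 2 \cdot 0\right)}\right) 3 = 11 \left(- \frac{4}{9 + \left(0 + 0\right)}\right) 3 = 11 \left(- \frac{4}{9 + 0}\right) 3 = 11 \left(- \frac{4}{9}\right) 3 = \left(- \frac{44}{9}\right) 3 = - \frac{44}{3}$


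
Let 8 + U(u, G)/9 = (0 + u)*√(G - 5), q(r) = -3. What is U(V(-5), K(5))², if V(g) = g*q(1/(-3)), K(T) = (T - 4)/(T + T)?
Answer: -168237/2 - 13608*I*√10 ≈ -84119.0 - 43032.0*I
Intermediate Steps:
K(T) = (-4 + T)/(2*T) (K(T) = (-4 + T)/((2*T)) = (-4 + T)*(1/(2*T)) = (-4 + T)/(2*T))
V(g) = -3*g (V(g) = g*(-3) = -3*g)
U(u, G) = -72 + 9*u*√(-5 + G) (U(u, G) = -72 + 9*((0 + u)*√(G - 5)) = -72 + 9*(u*√(-5 + G)) = -72 + 9*u*√(-5 + G))
U(V(-5), K(5))² = (-72 + 9*(-3*(-5))*√(-5 + (½)*(-4 + 5)/5))² = (-72 + 9*15*√(-5 + (½)*(⅕)*1))² = (-72 + 9*15*√(-5 + ⅒))² = (-72 + 9*15*√(-49/10))² = (-72 + 9*15*(7*I*√10/10))² = (-72 + 189*I*√10/2)²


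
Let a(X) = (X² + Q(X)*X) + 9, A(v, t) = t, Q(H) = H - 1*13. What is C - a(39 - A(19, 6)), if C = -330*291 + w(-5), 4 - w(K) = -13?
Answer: -97771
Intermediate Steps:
Q(H) = -13 + H (Q(H) = H - 13 = -13 + H)
w(K) = 17 (w(K) = 4 - 1*(-13) = 4 + 13 = 17)
a(X) = 9 + X² + X*(-13 + X) (a(X) = (X² + (-13 + X)*X) + 9 = (X² + X*(-13 + X)) + 9 = 9 + X² + X*(-13 + X))
C = -96013 (C = -330*291 + 17 = -96030 + 17 = -96013)
C - a(39 - A(19, 6)) = -96013 - (9 + (39 - 1*6)² + (39 - 1*6)*(-13 + (39 - 1*6))) = -96013 - (9 + (39 - 6)² + (39 - 6)*(-13 + (39 - 6))) = -96013 - (9 + 33² + 33*(-13 + 33)) = -96013 - (9 + 1089 + 33*20) = -96013 - (9 + 1089 + 660) = -96013 - 1*1758 = -96013 - 1758 = -97771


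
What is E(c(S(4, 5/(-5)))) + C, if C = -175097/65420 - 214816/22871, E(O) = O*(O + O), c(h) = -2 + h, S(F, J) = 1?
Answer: -15065464567/1496220820 ≈ -10.069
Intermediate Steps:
E(O) = 2*O² (E(O) = O*(2*O) = 2*O²)
C = -18057906207/1496220820 (C = -175097*1/65420 - 214816*1/22871 = -175097/65420 - 214816/22871 = -18057906207/1496220820 ≈ -12.069)
E(c(S(4, 5/(-5)))) + C = 2*(-2 + 1)² - 18057906207/1496220820 = 2*(-1)² - 18057906207/1496220820 = 2*1 - 18057906207/1496220820 = 2 - 18057906207/1496220820 = -15065464567/1496220820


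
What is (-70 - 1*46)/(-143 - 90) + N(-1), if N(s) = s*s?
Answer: 349/233 ≈ 1.4979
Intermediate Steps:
N(s) = s²
(-70 - 1*46)/(-143 - 90) + N(-1) = (-70 - 1*46)/(-143 - 90) + (-1)² = (-70 - 46)/(-233) + 1 = -1/233*(-116) + 1 = 116/233 + 1 = 349/233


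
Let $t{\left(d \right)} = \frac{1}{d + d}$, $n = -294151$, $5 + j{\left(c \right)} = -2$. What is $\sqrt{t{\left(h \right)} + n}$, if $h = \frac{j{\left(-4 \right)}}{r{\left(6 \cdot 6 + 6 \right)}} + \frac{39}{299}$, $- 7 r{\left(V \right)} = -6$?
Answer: $\frac{2 i \sqrt{90442700638}}{1109} \approx 542.36 i$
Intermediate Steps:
$j{\left(c \right)} = -7$ ($j{\left(c \right)} = -5 - 2 = -7$)
$r{\left(V \right)} = \frac{6}{7}$ ($r{\left(V \right)} = \left(- \frac{1}{7}\right) \left(-6\right) = \frac{6}{7}$)
$h = - \frac{1109}{138}$ ($h = - \frac{7}{\frac{6}{7}} + \frac{39}{299} = \left(-7\right) \frac{7}{6} + 39 \cdot \frac{1}{299} = - \frac{49}{6} + \frac{3}{23} = - \frac{1109}{138} \approx -8.0362$)
$t{\left(d \right)} = \frac{1}{2 d}$
$\sqrt{t{\left(h \right)} + n} = \sqrt{\frac{1}{2 \left(- \frac{1109}{138}\right)} - 294151} = \sqrt{\frac{1}{2} \left(- \frac{138}{1109}\right) - 294151} = \sqrt{- \frac{69}{1109} - 294151} = \sqrt{- \frac{326213528}{1109}} = \frac{2 i \sqrt{90442700638}}{1109}$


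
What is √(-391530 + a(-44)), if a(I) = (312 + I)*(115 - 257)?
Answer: I*√429586 ≈ 655.43*I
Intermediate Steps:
a(I) = -44304 - 142*I (a(I) = (312 + I)*(-142) = -44304 - 142*I)
√(-391530 + a(-44)) = √(-391530 + (-44304 - 142*(-44))) = √(-391530 + (-44304 + 6248)) = √(-391530 - 38056) = √(-429586) = I*√429586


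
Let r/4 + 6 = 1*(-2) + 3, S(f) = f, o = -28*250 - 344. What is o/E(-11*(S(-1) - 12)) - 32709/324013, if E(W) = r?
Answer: 594724323/1620065 ≈ 367.10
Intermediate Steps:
o = -7344 (o = -7000 - 344 = -7344)
r = -20 (r = -24 + 4*(1*(-2) + 3) = -24 + 4*(-2 + 3) = -24 + 4*1 = -24 + 4 = -20)
E(W) = -20
o/E(-11*(S(-1) - 12)) - 32709/324013 = -7344/(-20) - 32709/324013 = -7344*(-1/20) - 32709*1/324013 = 1836/5 - 32709/324013 = 594724323/1620065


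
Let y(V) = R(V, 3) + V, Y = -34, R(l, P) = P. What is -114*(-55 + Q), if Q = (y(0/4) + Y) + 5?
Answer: 9234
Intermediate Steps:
y(V) = 3 + V
Q = -26 (Q = ((3 + 0/4) - 34) + 5 = ((3 + 0*(¼)) - 34) + 5 = ((3 + 0) - 34) + 5 = (3 - 34) + 5 = -31 + 5 = -26)
-114*(-55 + Q) = -114*(-55 - 26) = -114*(-81) = 9234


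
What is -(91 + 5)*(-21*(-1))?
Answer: -2016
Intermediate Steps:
-(91 + 5)*(-21*(-1)) = -96*21 = -1*2016 = -2016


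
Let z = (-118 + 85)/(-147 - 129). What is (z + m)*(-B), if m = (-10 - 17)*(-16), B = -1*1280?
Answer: 12721600/23 ≈ 5.5311e+5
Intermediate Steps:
B = -1280
m = 432 (m = -27*(-16) = 432)
z = 11/92 (z = -33/(-276) = -33*(-1/276) = 11/92 ≈ 0.11957)
(z + m)*(-B) = (11/92 + 432)*(-1*(-1280)) = (39755/92)*1280 = 12721600/23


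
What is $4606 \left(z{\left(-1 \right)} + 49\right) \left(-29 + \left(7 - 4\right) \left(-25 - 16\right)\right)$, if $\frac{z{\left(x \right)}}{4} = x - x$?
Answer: $-34305488$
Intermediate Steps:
$z{\left(x \right)} = 0$ ($z{\left(x \right)} = 4 \left(x - x\right) = 4 \cdot 0 = 0$)
$4606 \left(z{\left(-1 \right)} + 49\right) \left(-29 + \left(7 - 4\right) \left(-25 - 16\right)\right) = 4606 \left(0 + 49\right) \left(-29 + \left(7 - 4\right) \left(-25 - 16\right)\right) = 4606 \cdot 49 \left(-29 + 3 \left(-41\right)\right) = 4606 \cdot 49 \left(-29 - 123\right) = 4606 \cdot 49 \left(-152\right) = 4606 \left(-7448\right) = -34305488$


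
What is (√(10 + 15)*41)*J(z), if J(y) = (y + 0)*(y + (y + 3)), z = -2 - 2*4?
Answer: 34850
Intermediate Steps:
z = -10 (z = -2 - 8 = -10)
J(y) = y*(3 + 2*y) (J(y) = y*(y + (3 + y)) = y*(3 + 2*y))
(√(10 + 15)*41)*J(z) = (√(10 + 15)*41)*(-10*(3 + 2*(-10))) = (√25*41)*(-10*(3 - 20)) = (5*41)*(-10*(-17)) = 205*170 = 34850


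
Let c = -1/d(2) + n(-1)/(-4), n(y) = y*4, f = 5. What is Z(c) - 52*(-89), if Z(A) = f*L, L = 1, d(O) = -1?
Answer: 4633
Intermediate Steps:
n(y) = 4*y
c = 2 (c = -1/(-1) + (4*(-1))/(-4) = -1*(-1) - 4*(-¼) = 1 + 1 = 2)
Z(A) = 5 (Z(A) = 5*1 = 5)
Z(c) - 52*(-89) = 5 - 52*(-89) = 5 + 4628 = 4633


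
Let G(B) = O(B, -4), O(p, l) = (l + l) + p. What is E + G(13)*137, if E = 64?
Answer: 749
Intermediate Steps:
O(p, l) = p + 2*l (O(p, l) = 2*l + p = p + 2*l)
G(B) = -8 + B (G(B) = B + 2*(-4) = B - 8 = -8 + B)
E + G(13)*137 = 64 + (-8 + 13)*137 = 64 + 5*137 = 64 + 685 = 749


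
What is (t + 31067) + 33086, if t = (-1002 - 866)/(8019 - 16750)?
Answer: 560121711/8731 ≈ 64153.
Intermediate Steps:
t = 1868/8731 (t = -1868/(-8731) = -1868*(-1/8731) = 1868/8731 ≈ 0.21395)
(t + 31067) + 33086 = (1868/8731 + 31067) + 33086 = 271247845/8731 + 33086 = 560121711/8731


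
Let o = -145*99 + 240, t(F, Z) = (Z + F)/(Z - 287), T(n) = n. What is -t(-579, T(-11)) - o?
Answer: 2102840/149 ≈ 14113.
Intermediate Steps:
t(F, Z) = (F + Z)/(-287 + Z)
o = -14115 (o = -14355 + 240 = -14115)
-t(-579, T(-11)) - o = -(-579 - 11)/(-287 - 11) - 1*(-14115) = -(-590)/(-298) + 14115 = -(-1)*(-590)/298 + 14115 = -1*295/149 + 14115 = -295/149 + 14115 = 2102840/149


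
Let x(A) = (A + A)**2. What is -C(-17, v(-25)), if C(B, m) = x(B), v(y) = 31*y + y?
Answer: -1156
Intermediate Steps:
v(y) = 32*y
x(A) = 4*A**2 (x(A) = (2*A)**2 = 4*A**2)
C(B, m) = 4*B**2
-C(-17, v(-25)) = -4*(-17)**2 = -4*289 = -1*1156 = -1156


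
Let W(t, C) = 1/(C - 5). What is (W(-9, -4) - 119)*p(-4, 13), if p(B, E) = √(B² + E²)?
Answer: -1072*√185/9 ≈ -1620.1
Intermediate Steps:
W(t, C) = 1/(-5 + C)
(W(-9, -4) - 119)*p(-4, 13) = (1/(-5 - 4) - 119)*√((-4)² + 13²) = (1/(-9) - 119)*√(16 + 169) = (-⅑ - 119)*√185 = -1072*√185/9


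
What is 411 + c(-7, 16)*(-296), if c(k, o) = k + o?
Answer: -2253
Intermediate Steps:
411 + c(-7, 16)*(-296) = 411 + (-7 + 16)*(-296) = 411 + 9*(-296) = 411 - 2664 = -2253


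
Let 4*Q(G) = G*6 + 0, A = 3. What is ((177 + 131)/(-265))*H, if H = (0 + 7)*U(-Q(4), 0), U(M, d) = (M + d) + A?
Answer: 6468/265 ≈ 24.408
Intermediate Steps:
Q(G) = 3*G/2 (Q(G) = (G*6 + 0)/4 = (6*G + 0)/4 = (6*G)/4 = 3*G/2)
U(M, d) = 3 + M + d (U(M, d) = (M + d) + 3 = 3 + M + d)
H = -21 (H = (0 + 7)*(3 - 3*4/2 + 0) = 7*(3 - 1*6 + 0) = 7*(3 - 6 + 0) = 7*(-3) = -21)
((177 + 131)/(-265))*H = ((177 + 131)/(-265))*(-21) = (308*(-1/265))*(-21) = -308/265*(-21) = 6468/265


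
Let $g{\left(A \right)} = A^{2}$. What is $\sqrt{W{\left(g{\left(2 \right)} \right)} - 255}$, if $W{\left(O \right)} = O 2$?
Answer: $i \sqrt{247} \approx 15.716 i$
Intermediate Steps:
$W{\left(O \right)} = 2 O$
$\sqrt{W{\left(g{\left(2 \right)} \right)} - 255} = \sqrt{2 \cdot 2^{2} - 255} = \sqrt{2 \cdot 4 - 255} = \sqrt{8 - 255} = \sqrt{-247} = i \sqrt{247}$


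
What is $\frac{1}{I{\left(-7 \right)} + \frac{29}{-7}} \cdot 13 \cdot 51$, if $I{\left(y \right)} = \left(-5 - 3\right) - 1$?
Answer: $- \frac{4641}{92} \approx -50.446$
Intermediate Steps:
$I{\left(y \right)} = -9$ ($I{\left(y \right)} = -8 - 1 = -9$)
$\frac{1}{I{\left(-7 \right)} + \frac{29}{-7}} \cdot 13 \cdot 51 = \frac{1}{-9 + \frac{29}{-7}} \cdot 13 \cdot 51 = \frac{1}{-9 + 29 \left(- \frac{1}{7}\right)} 13 \cdot 51 = \frac{1}{-9 - \frac{29}{7}} \cdot 13 \cdot 51 = \frac{1}{- \frac{92}{7}} \cdot 13 \cdot 51 = \left(- \frac{7}{92}\right) 13 \cdot 51 = \left(- \frac{91}{92}\right) 51 = - \frac{4641}{92}$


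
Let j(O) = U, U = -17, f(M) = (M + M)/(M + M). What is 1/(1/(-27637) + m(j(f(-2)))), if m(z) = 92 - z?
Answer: 27637/3012432 ≈ 0.0091743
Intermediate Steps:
f(M) = 1 (f(M) = (2*M)/((2*M)) = (2*M)*(1/(2*M)) = 1)
j(O) = -17
1/(1/(-27637) + m(j(f(-2)))) = 1/(1/(-27637) + (92 - 1*(-17))) = 1/(-1/27637 + (92 + 17)) = 1/(-1/27637 + 109) = 1/(3012432/27637) = 27637/3012432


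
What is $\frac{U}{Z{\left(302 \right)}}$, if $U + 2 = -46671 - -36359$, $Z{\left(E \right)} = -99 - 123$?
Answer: $\frac{1719}{37} \approx 46.459$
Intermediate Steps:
$Z{\left(E \right)} = -222$ ($Z{\left(E \right)} = -99 - 123 = -222$)
$U = -10314$ ($U = -2 - 10312 = -10314$)
$\frac{U}{Z{\left(302 \right)}} = - \frac{10314}{-222} = \left(-10314\right) \left(- \frac{1}{222}\right) = \frac{1719}{37}$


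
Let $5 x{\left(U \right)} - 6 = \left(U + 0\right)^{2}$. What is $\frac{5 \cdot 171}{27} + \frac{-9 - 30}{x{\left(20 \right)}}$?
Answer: $\frac{37985}{1218} \approx 31.186$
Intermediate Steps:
$x{\left(U \right)} = \frac{6}{5} + \frac{U^{2}}{5}$ ($x{\left(U \right)} = \frac{6}{5} + \frac{\left(U + 0\right)^{2}}{5} = \frac{6}{5} + \frac{U^{2}}{5}$)
$\frac{5 \cdot 171}{27} + \frac{-9 - 30}{x{\left(20 \right)}} = \frac{5 \cdot 171}{27} + \frac{-9 - 30}{\frac{6}{5} + \frac{20^{2}}{5}} = 855 \cdot \frac{1}{27} + \frac{-9 - 30}{\frac{6}{5} + \frac{1}{5} \cdot 400} = \frac{95}{3} - \frac{39}{\frac{6}{5} + 80} = \frac{95}{3} - \frac{39}{\frac{406}{5}} = \frac{95}{3} - \frac{195}{406} = \frac{37985}{1218}$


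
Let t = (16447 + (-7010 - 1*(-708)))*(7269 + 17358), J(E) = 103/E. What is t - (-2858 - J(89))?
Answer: 22236095900/89 ≈ 2.4984e+8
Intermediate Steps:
t = 249840915 (t = (16447 + (-7010 + 708))*24627 = (16447 - 6302)*24627 = 10145*24627 = 249840915)
t - (-2858 - J(89)) = 249840915 - (-2858 - 103/89) = 249840915 - 1*(-254465/89) = 249840915 + 254465/89 = 22236095900/89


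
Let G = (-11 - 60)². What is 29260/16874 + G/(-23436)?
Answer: 27303433/17975412 ≈ 1.5189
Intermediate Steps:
G = 5041 (G = (-71)² = 5041)
29260/16874 + G/(-23436) = 29260/16874 + 5041/(-23436) = 29260*(1/16874) + 5041*(-1/23436) = 1330/767 - 5041/23436 = 27303433/17975412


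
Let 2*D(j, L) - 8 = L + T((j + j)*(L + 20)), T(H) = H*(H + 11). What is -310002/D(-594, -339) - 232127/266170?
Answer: -6667832108227619/7645677095848930 ≈ -0.87210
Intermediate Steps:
T(H) = H*(11 + H)
D(j, L) = 4 + L/2 + j*(11 + 2*j*(20 + L))*(20 + L) (D(j, L) = 4 + (L + ((j + j)*(L + 20))*(11 + (j + j)*(L + 20)))/2 = 4 + (L + ((2*j)*(20 + L))*(11 + (2*j)*(20 + L)))/2 = 4 + (L + (2*j*(20 + L))*(11 + 2*j*(20 + L)))/2 = 4 + (L + 2*j*(11 + 2*j*(20 + L))*(20 + L))/2 = 4 + (L/2 + j*(11 + 2*j*(20 + L))*(20 + L)) = 4 + L/2 + j*(11 + 2*j*(20 + L))*(20 + L))
-310002/D(-594, -339) - 232127/266170 = -310002/(4 + (½)*(-339) - 594*(11 + 2*(-594)*(20 - 339))*(20 - 339)) - 232127/266170 = -310002/(4 - 339/2 - 594*(11 + 2*(-594)*(-319))*(-319)) - 232127*1/266170 = -310002/(4 - 339/2 - 594*(11 + 378972)*(-319)) - 232127/266170 = -310002/(4 - 339/2 - 594*378983*(-319)) - 232127/266170 = -310002/(4 - 339/2 + 71811972738) - 232127/266170 = -310002/143623945145/2 - 232127/266170 = -310002*2/143623945145 - 232127/266170 = -620004/143623945145 - 232127/266170 = -6667832108227619/7645677095848930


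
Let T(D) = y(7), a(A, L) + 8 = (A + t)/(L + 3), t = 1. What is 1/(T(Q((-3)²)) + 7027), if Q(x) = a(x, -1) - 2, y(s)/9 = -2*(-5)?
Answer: 1/7117 ≈ 0.00014051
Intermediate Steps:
y(s) = 90 (y(s) = 9*(-2*(-5)) = 9*10 = 90)
a(A, L) = -8 + (1 + A)/(3 + L) (a(A, L) = -8 + (A + 1)/(L + 3) = -8 + (1 + A)/(3 + L))
Q(x) = -19/2 + x/2 (Q(x) = (-23 + x - 8*(-1))/(3 - 1) - 2 = (-23 + x + 8)/2 - 2 = (-15 + x)/2 - 2 = (-15/2 + x/2) - 2 = -19/2 + x/2)
T(D) = 90
1/(T(Q((-3)²)) + 7027) = 1/(90 + 7027) = 1/7117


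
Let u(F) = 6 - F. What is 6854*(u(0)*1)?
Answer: 41124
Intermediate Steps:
6854*(u(0)*1) = 6854*((6 - 1*0)*1) = 6854*((6 + 0)*1) = 6854*(6*1) = 6854*6 = 41124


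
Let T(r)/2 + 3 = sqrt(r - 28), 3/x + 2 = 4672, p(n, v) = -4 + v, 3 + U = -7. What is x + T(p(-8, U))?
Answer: -28017/4670 + 2*I*sqrt(42) ≈ -5.9994 + 12.961*I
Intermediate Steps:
U = -10 (U = -3 - 7 = -10)
x = 3/4670 (x = 3/(-2 + 4672) = 3/4670 ≈ 0.00064240)
T(r) = -6 + 2*sqrt(-28 + r) (T(r) = -6 + 2*sqrt(r - 28) = -6 + 2*sqrt(-28 + r))
x + T(p(-8, U)) = 3/4670 + (-6 + 2*sqrt(-28 + (-4 - 10))) = 3/4670 + (-6 + 2*sqrt(-28 - 14)) = 3/4670 + (-6 + 2*sqrt(-42)) = 3/4670 + (-6 + 2*(I*sqrt(42))) = 3/4670 + (-6 + 2*I*sqrt(42)) = -28017/4670 + 2*I*sqrt(42)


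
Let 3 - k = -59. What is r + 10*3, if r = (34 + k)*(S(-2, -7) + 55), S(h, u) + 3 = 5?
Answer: 5502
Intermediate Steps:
k = 62 (k = 3 - 1*(-59) = 3 + 59 = 62)
S(h, u) = 2 (S(h, u) = -3 + 5 = 2)
r = 5472 (r = (34 + 62)*(2 + 55) = 96*57 = 5472)
r + 10*3 = 5472 + 10*3 = 5472 + 30 = 5502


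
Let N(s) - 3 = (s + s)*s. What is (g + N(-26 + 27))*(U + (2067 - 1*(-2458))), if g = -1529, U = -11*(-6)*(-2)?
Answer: -6694932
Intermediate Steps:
U = -132 (U = 66*(-2) = -132)
N(s) = 3 + 2*s**2 (N(s) = 3 + (s + s)*s = 3 + (2*s)*s = 3 + 2*s**2)
(g + N(-26 + 27))*(U + (2067 - 1*(-2458))) = (-1529 + (3 + 2*(-26 + 27)**2))*(-132 + (2067 - 1*(-2458))) = (-1529 + (3 + 2*1**2))*(-132 + (2067 + 2458)) = (-1529 + (3 + 2*1))*(-132 + 4525) = (-1529 + (3 + 2))*4393 = (-1529 + 5)*4393 = -1524*4393 = -6694932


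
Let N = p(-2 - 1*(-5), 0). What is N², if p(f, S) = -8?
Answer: 64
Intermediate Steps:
N = -8
N² = (-8)² = 64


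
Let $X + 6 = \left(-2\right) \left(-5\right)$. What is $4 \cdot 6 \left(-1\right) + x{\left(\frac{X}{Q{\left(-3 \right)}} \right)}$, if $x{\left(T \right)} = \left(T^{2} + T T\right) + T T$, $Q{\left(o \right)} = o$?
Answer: $- \frac{56}{3} \approx -18.667$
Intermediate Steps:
$X = 4$ ($X = -6 - -10 = -6 + 10 = 4$)
$x{\left(T \right)} = 3 T^{2}$ ($x{\left(T \right)} = \left(T^{2} + T^{2}\right) + T^{2} = 2 T^{2} + T^{2} = 3 T^{2}$)
$4 \cdot 6 \left(-1\right) + x{\left(\frac{X}{Q{\left(-3 \right)}} \right)} = 4 \cdot 6 \left(-1\right) + 3 \left(\frac{4}{-3}\right)^{2} = 24 \left(-1\right) + 3 \left(4 \left(- \frac{1}{3}\right)\right)^{2} = -24 + 3 \left(- \frac{4}{3}\right)^{2} = -24 + 3 \cdot \frac{16}{9} = -24 + \frac{16}{3} = - \frac{56}{3}$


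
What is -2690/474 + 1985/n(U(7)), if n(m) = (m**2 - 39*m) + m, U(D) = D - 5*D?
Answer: -671705/145992 ≈ -4.6010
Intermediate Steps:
U(D) = -4*D
n(m) = m**2 - 38*m
-2690/474 + 1985/n(U(7)) = -2690/474 + 1985/(((-4*7)*(-38 - 4*7))) = -2690*1/474 + 1985/((-28*(-38 - 28))) = -1345/237 + 1985/((-28*(-66))) = -1345/237 + 1985/1848 = -671705/145992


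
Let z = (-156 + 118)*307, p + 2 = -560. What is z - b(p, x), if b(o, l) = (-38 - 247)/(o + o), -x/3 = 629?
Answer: -13112869/1124 ≈ -11666.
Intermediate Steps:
x = -1887 (x = -3*629 = -1887)
p = -562 (p = -2 - 560 = -562)
b(o, l) = -285/(2*o) (b(o, l) = -285*1/(2*o) = -285/(2*o))
z = -11666 (z = -38*307 = -11666)
z - b(p, x) = -11666 - (-285)/(2*(-562)) = -11666 - (-285)*(-1)/(2*562) = -11666 - 1*285/1124 = -11666 - 285/1124 = -13112869/1124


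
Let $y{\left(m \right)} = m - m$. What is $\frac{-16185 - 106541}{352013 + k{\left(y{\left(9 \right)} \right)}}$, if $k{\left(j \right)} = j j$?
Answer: $- \frac{122726}{352013} \approx -0.34864$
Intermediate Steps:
$y{\left(m \right)} = 0$
$k{\left(j \right)} = j^{2}$
$\frac{-16185 - 106541}{352013 + k{\left(y{\left(9 \right)} \right)}} = \frac{-16185 - 106541}{352013 + 0^{2}} = - \frac{122726}{352013 + 0} = - \frac{122726}{352013}$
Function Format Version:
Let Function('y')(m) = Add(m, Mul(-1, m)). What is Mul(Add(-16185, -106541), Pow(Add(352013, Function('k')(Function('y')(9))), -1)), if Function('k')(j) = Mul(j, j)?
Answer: Rational(-122726, 352013) ≈ -0.34864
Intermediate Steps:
Function('y')(m) = 0
Function('k')(j) = Pow(j, 2)
Mul(Add(-16185, -106541), Pow(Add(352013, Function('k')(Function('y')(9))), -1)) = Mul(Add(-16185, -106541), Pow(Add(352013, Pow(0, 2)), -1)) = Mul(-122726, Pow(Add(352013, 0), -1)) = Mul(-122726, Pow(352013, -1)) = Mul(-122726, Rational(1, 352013)) = Rational(-122726, 352013)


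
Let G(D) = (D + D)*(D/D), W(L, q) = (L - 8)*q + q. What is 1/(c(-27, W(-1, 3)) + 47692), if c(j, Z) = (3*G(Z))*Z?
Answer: 1/51148 ≈ 1.9551e-5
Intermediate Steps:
W(L, q) = q + q*(-8 + L) (W(L, q) = (-8 + L)*q + q = q*(-8 + L) + q = q + q*(-8 + L))
G(D) = 2*D (G(D) = (2*D)*1 = 2*D)
c(j, Z) = 6*Z² (c(j, Z) = (3*(2*Z))*Z = (6*Z)*Z = 6*Z²)
1/(c(-27, W(-1, 3)) + 47692) = 1/(6*(3*(-7 - 1))² + 47692) = 1/(6*(3*(-8))² + 47692) = 1/(6*(-24)² + 47692) = 1/(6*576 + 47692) = 1/(3456 + 47692) = 1/51148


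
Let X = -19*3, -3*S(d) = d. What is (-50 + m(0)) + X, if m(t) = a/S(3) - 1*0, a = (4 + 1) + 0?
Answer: -112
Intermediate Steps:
S(d) = -d/3
X = -57
a = 5 (a = 5 + 0 = 5)
m(t) = -5 (m(t) = 5/((-⅓*3)) - 1*0 = 5/(-1) + 0 = 5*(-1) + 0 = -5 + 0 = -5)
(-50 + m(0)) + X = (-50 - 5) - 57 = -55 - 57 = -112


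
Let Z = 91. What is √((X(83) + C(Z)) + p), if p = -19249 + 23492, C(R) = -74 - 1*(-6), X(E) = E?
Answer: √4258 ≈ 65.253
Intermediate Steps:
C(R) = -68 (C(R) = -74 + 6 = -68)
p = 4243
√((X(83) + C(Z)) + p) = √((83 - 68) + 4243) = √(15 + 4243) = √4258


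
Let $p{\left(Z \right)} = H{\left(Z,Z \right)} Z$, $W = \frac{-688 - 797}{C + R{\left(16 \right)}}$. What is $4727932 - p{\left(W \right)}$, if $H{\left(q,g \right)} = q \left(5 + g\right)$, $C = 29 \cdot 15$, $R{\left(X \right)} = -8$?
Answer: $\frac{368089268122906}{77854483} \approx 4.7279 \cdot 10^{6}$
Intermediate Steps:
$C = 435$
$W = - \frac{1485}{427}$ ($W = \frac{-688 - 797}{435 - 8} = - \frac{1485}{427} \approx -3.4778$)
$p{\left(Z \right)} = Z^{2} \left(5 + Z\right)$ ($p{\left(Z \right)} = Z \left(5 + Z\right) Z = Z^{2} \left(5 + Z\right)$)
$4727932 - p{\left(W \right)} = 4727932 - \left(- \frac{1485}{427}\right)^{2} \left(5 - \frac{1485}{427}\right) = 4727932 - \frac{2205225}{182329} \cdot \frac{650}{427} = 4727932 - \frac{1433396250}{77854483} = \frac{368089268122906}{77854483}$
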